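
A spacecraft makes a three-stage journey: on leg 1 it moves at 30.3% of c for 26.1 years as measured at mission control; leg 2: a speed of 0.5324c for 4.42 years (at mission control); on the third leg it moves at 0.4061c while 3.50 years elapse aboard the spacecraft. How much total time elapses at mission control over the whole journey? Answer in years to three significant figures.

Leg 1: 26.1 years is already measured at mission control.
Leg 2: 4.42 years is already measured at mission control.
Leg 3: γ = 1/√(1 − 0.4061²) = 1/√0.8351 = 1.094; Δt_3 = 1.094 × 3.50 = 3.830 years.
Total: 26.10 + 4.420 + 3.830 years.

Δt = 34.4 years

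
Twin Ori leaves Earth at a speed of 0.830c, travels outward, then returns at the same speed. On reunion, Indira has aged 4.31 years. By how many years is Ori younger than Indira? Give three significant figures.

γ = 1/√(1 − 0.830²) = 1/√0.3111 = 1.793
Ori's elapsed proper time: τ = 4.31/1.793 = 2.404 years.
Age gap = Δt − τ = 4.31 − 2.404 years.

Δt − τ = 1.91 years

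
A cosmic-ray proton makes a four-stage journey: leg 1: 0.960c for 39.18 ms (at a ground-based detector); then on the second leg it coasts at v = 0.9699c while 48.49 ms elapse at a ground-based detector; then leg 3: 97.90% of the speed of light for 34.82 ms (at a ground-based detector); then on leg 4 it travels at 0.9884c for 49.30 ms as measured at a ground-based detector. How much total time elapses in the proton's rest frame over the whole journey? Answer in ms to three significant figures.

τ = 37.4 ms

Leg 1: γ = 1/√(1 − 0.960²) = 25/7 ≈ 3.571; τ_1 = 39.18/3.571 = 10.97 ms.
Leg 2: γ = 1/√(1 − 0.9699²) = 1/√0.05929 = 4.107; τ_2 = 48.49/4.107 = 11.81 ms.
Leg 3: β = 0.9790; γ = 1/√(1 − 0.9790²) = 1/√0.04156 = 4.905; τ_3 = 34.82/4.905 = 7.098 ms.
Leg 4: γ = 1/√(1 − 0.9884²) = 1/√0.02307 = 6.584; τ_4 = 49.30/6.584 = 7.487 ms.
Total: 10.97 + 11.81 + 7.098 + 7.487 ms.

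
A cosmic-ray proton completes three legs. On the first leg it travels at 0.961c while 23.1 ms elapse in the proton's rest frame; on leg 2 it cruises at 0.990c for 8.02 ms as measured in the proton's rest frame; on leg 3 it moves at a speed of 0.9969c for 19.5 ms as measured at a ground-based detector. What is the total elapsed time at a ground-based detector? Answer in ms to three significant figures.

Δt = 160 ms

Leg 1: γ = 1/√(1 − 0.961²) = 1/√0.07648 = 3.616; Δt_1 = 3.616 × 23.1 = 83.53 ms.
Leg 2: γ = 1/√(1 − 0.990²) = 1/√0.01990 = 7.089; Δt_2 = 7.089 × 8.02 = 56.85 ms.
Leg 3: 19.5 ms is already measured at a ground-based detector.
Total: 83.53 + 56.85 + 19.50 ms.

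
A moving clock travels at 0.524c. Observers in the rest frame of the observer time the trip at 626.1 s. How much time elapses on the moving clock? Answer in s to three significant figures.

γ = 1/√(1 − 0.524²) = 1/√0.7254 = 1.174
The interval measured in the rest frame of the observer is the dilated one; the clock on the moving clock measures the proper time τ = Δt/γ = 626.1/1.174 s.

τ = 533 s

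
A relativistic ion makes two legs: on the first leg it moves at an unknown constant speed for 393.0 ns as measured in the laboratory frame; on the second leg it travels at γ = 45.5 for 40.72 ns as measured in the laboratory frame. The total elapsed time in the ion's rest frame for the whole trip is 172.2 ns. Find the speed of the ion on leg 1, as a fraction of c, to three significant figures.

β = 0.900

Leg 1: speed unknown; τ_1 = 393.0/γ_1.
Leg 2: γ = 45.5; τ_2 = 40.72/45.50 = 0.8949 ns.
Total proper time: τ_1 + 0.8949 = 172.2, so τ_1 = 172.2 − 0.8949 = 171.3 ns.
γ_1 = 393.0/171.3 = 2.294; β = √(1 − 1/γ²) = √0.8100.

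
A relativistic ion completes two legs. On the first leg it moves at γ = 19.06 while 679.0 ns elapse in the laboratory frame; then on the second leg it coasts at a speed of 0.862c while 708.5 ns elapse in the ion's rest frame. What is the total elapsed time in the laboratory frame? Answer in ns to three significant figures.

Leg 1: 679.0 ns is already measured in the laboratory frame.
Leg 2: γ = 1/√(1 − 0.862²) = 1/√0.2570 = 1.973; Δt_2 = 1.973 × 708.5 = 1398 ns.
Total: 679.0 + 1398 ns.

Δt = 2080 ns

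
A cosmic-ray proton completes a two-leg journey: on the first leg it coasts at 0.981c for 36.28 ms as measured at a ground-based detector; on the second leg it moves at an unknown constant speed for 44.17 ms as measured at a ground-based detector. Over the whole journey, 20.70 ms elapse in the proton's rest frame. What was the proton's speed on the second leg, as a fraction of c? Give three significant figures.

β = 0.951

Leg 1: γ = 1/√(1 − 0.981²) = 1/√0.03764 = 5.154; τ_1 = 36.28/5.154 = 7.039 ms.
Leg 2: speed unknown; τ_2 = 44.17/γ_2.
Total proper time: 7.039 + τ_2 = 20.70, so τ_2 = 20.70 − 7.039 = 13.66 ms.
γ_2 = 44.17/13.66 = 3.233; β = √(1 − 1/γ²) = √0.9043.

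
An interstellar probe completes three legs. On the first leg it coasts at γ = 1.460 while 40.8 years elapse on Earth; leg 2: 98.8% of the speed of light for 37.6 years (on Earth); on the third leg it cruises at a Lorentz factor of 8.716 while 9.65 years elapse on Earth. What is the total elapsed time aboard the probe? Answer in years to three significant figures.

τ = 34.9 years

Leg 1: γ = 1.460; τ_1 = 40.8/1.460 = 27.95 years.
Leg 2: β = 0.988; γ = 1/√(1 − 0.988²) = 1/√0.02386 = 6.474; τ_2 = 37.6/6.474 = 5.807 years.
Leg 3: γ = 8.716; τ_3 = 9.65/8.716 = 1.107 years.
Total: 27.95 + 5.807 + 1.107 years.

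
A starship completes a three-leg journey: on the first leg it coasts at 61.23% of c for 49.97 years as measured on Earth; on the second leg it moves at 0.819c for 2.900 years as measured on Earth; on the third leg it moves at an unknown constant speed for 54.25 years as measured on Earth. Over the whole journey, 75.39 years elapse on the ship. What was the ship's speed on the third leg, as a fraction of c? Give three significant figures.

β = 0.776

Leg 1: β = 0.6123; γ = 1/√(1 − 0.6123²) = 1/√0.6251 = 1.265; τ_1 = 49.97/1.265 = 39.51 years.
Leg 2: γ = 1/√(1 − 0.819²) = 1/√0.3292 = 1.743; τ_2 = 2.900/1.743 = 1.664 years.
Leg 3: speed unknown; τ_3 = 54.25/γ_3.
Total proper time: 39.51 + 1.664 + τ_3 = 75.39, so τ_3 = 75.39 − 41.17 = 34.22 years.
γ_3 = 54.25/34.22 = 1.585; β = √(1 − 1/γ²) = √0.6021.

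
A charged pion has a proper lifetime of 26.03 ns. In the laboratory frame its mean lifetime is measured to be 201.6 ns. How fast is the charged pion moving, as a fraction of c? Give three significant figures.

γ = Δt/τ₀ = 201.6/26.03 = 7.745
β = √(1 − 1/γ²) = √(1 − 0.01667) = √0.9833

β = 0.992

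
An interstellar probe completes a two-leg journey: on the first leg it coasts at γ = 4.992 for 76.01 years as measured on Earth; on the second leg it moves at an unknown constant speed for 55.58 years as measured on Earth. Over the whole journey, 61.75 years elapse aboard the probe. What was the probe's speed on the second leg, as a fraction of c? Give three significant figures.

Leg 1: γ = 4.992; τ_1 = 76.01/4.992 = 15.23 years.
Leg 2: speed unknown; τ_2 = 55.58/γ_2.
Total proper time: 15.23 + τ_2 = 61.75, so τ_2 = 61.75 − 15.23 = 46.52 years.
γ_2 = 55.58/46.52 = 1.195; β = √(1 − 1/γ²) = √0.2993.

β = 0.547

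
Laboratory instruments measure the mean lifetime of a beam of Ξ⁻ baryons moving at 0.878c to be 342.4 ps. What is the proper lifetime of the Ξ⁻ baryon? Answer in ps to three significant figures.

τ₀ = 164 ps

γ = 1/√(1 − 0.878²) = 1/√0.2291 = 2.089
The lab-frame lifetime is the dilated interval; the proper lifetime is τ₀ = Δt/γ = 342.4/2.089 ps.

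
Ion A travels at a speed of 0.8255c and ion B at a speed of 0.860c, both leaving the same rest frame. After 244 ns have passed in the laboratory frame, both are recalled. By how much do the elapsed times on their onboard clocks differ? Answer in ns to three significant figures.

A: γ = 1/√(1 − 0.8255²) = 1/√0.3185 = 1.772; τ_A = 244/1.772 = 137.7 ns.
B: γ = 1/√(1 − 0.860²) = 1/√0.2604 = 1.960; τ_B = 244/1.960 = 124.5 ns.

|τ_A − τ_B| = 13.2 ns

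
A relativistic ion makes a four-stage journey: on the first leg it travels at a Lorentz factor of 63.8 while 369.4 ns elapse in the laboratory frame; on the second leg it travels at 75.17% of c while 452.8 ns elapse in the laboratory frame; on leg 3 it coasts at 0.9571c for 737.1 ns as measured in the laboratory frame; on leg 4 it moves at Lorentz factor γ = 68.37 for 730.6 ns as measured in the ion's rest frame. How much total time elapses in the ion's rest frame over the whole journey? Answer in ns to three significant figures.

τ = 1250 ns

Leg 1: γ = 63.8; τ_1 = 369.4/63.80 = 5.790 ns.
Leg 2: β = 0.7517; γ = 1/√(1 − 0.7517²) = 1/√0.4349 = 1.516; τ_2 = 452.8/1.516 = 298.6 ns.
Leg 3: γ = 1/√(1 − 0.9571²) = 1/√0.08396 = 3.451; τ_3 = 737.1/3.451 = 213.6 ns.
Leg 4: 730.6 ns is already measured in the ion's rest frame.
Total: 5.790 + 298.6 + 213.6 + 730.6 ns.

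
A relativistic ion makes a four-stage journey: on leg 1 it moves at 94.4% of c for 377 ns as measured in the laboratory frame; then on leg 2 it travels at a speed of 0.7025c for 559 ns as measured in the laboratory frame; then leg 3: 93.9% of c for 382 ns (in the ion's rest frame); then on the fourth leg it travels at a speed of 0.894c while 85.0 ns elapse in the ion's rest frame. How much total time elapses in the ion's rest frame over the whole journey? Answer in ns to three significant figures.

Leg 1: β = 0.944; γ = 1/√(1 − 0.944²) = 1/√0.1089 = 3.031; τ_1 = 377/3.031 = 124.4 ns.
Leg 2: γ = 1/√(1 − 0.7025²) = 1/√0.5065 = 1.405; τ_2 = 559/1.405 = 397.8 ns.
Leg 3: 382 ns is already measured in the ion's rest frame.
Leg 4: 85.0 ns is already measured in the ion's rest frame.
Total: 124.4 + 397.8 + 382.0 + 85.00 ns.

τ = 989 ns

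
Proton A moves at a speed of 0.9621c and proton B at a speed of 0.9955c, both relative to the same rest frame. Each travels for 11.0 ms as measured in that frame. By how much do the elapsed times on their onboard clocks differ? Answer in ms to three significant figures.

|τ_A − τ_B| = 1.96 ms

A: γ = 1/√(1 − 0.9621²) = 1/√0.07436 = 3.667; τ_A = 11.0/3.667 = 3.000 ms.
B: γ = 1/√(1 − 0.9955²) = 1/√0.008980 = 10.55; τ_B = 11.0/10.55 = 1.042 ms.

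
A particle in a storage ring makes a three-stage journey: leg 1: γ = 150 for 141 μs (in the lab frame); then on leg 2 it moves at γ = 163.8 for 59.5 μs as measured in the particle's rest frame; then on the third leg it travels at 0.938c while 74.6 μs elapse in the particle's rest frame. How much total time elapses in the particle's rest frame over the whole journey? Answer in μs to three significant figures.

τ = 135 μs

Leg 1: γ = 150; τ_1 = 141/150.0 = 0.9400 μs.
Leg 2: 59.5 μs is already measured in the particle's rest frame.
Leg 3: 74.6 μs is already measured in the particle's rest frame.
Total: 0.9400 + 59.50 + 74.60 μs.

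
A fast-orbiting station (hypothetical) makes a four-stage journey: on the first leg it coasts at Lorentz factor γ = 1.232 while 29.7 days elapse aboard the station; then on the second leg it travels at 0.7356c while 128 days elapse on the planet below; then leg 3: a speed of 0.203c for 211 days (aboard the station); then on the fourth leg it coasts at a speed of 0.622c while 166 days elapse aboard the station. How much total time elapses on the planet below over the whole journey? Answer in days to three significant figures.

Leg 1: γ = 1.232; Δt_1 = 1.232 × 29.7 = 36.59 days.
Leg 2: 128 days is already measured on the planet below.
Leg 3: γ = 1/√(1 − 0.203²) = 1/√0.9588 = 1.021; Δt_3 = 1.021 × 211 = 215.5 days.
Leg 4: γ = 1/√(1 − 0.622²) = 1/√0.6131 = 1.277; Δt_4 = 1.277 × 166 = 212.0 days.
Total: 36.59 + 128.0 + 215.5 + 212.0 days.

Δt = 592 days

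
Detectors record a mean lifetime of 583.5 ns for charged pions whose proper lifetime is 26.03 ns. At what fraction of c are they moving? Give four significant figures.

v = 0.9990c

γ = Δt/τ₀ = 583.5/26.03 = 22.42
β = √(1 − 1/γ²) = √(1 − 0.001990) = √0.9980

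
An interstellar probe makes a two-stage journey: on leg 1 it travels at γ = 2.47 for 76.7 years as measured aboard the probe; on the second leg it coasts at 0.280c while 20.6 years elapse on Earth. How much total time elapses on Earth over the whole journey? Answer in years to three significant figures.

Δt = 210 years

Leg 1: γ = 2.47; Δt_1 = 2.470 × 76.7 = 189.4 years.
Leg 2: 20.6 years is already measured on Earth.
Total: 189.4 + 20.60 years.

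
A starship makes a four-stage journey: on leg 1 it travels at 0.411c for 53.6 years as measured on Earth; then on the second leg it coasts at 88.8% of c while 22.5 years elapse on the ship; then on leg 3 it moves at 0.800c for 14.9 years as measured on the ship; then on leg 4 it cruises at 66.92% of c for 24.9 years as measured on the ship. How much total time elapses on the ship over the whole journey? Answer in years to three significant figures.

Leg 1: γ = 1/√(1 − 0.411²) = 1/√0.8311 = 1.097; τ_1 = 53.6/1.097 = 48.86 years.
Leg 2: 22.5 years is already measured on the ship.
Leg 3: 14.9 years is already measured on the ship.
Leg 4: 24.9 years is already measured on the ship.
Total: 48.86 + 22.50 + 14.90 + 24.90 years.

τ = 111 years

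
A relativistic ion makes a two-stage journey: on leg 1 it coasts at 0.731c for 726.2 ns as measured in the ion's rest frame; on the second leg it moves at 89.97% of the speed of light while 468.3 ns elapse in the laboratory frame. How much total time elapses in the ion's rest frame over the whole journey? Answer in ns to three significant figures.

Leg 1: 726.2 ns is already measured in the ion's rest frame.
Leg 2: β = 0.8997; γ = 1/√(1 − 0.8997²) = 1/√0.1905 = 2.291; τ_2 = 468.3/2.291 = 204.4 ns.
Total: 726.2 + 204.4 ns.

τ = 931 ns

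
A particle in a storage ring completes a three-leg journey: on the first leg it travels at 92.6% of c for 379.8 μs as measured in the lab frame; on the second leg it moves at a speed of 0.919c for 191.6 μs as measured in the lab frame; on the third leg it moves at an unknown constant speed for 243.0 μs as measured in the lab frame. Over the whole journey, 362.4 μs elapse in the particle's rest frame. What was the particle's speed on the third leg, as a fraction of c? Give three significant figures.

β = 0.807

Leg 1: β = 0.926; γ = 1/√(1 − 0.926²) = 1/√0.1425 = 2.649; τ_1 = 379.8/2.649 = 143.4 μs.
Leg 2: γ = 1/√(1 − 0.919²) = 1/√0.1554 = 2.536; τ_2 = 191.6/2.536 = 75.54 μs.
Leg 3: speed unknown; τ_3 = 243.0/γ_3.
Total proper time: 143.4 + 75.54 + τ_3 = 362.4, so τ_3 = 362.4 − 218.9 = 143.5 μs.
γ_3 = 243.0/143.5 = 1.694; β = √(1 − 1/γ²) = √0.6514.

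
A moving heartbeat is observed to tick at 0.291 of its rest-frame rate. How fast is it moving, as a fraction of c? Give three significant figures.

Rate ratio = 1/γ, so γ = 1/0.291 = 3.436.
β = √(1 − 1/γ²) = √(1 − 0.291²) = √0.9153

β = 0.957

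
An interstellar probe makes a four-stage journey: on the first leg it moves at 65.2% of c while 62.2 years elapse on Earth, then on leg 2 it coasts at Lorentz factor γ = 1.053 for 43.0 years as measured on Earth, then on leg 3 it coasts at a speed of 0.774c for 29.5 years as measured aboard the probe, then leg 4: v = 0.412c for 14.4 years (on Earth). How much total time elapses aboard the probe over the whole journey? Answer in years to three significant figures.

Leg 1: β = 0.652; γ = 1/√(1 − 0.652²) = 1/√0.5749 = 1.319; τ_1 = 62.2/1.319 = 47.16 years.
Leg 2: γ = 1.053; τ_2 = 43.0/1.053 = 40.84 years.
Leg 3: 29.5 years is already measured aboard the probe.
Leg 4: γ = 1/√(1 − 0.412²) = 1/√0.8303 = 1.097; τ_4 = 14.4/1.097 = 13.12 years.
Total: 47.16 + 40.84 + 29.50 + 13.12 years.

τ = 131 years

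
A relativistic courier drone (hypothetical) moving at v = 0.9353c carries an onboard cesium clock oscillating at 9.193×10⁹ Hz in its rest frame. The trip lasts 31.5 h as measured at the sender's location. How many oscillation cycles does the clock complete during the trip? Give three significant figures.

γ = 1/√(1 − 0.9353²) = 1/√0.1252 = 2.826
The oscillator's own cycle count is N = f × τ where τ is the proper time aboard the drone. τ = Δt/γ = 31.5/2.826 = 11.15 h = 4.013×10⁴ s.
N = 9.193×10⁹ × 4.013×10⁴ = 3.689×10¹⁴.

N = 3.69×10¹⁴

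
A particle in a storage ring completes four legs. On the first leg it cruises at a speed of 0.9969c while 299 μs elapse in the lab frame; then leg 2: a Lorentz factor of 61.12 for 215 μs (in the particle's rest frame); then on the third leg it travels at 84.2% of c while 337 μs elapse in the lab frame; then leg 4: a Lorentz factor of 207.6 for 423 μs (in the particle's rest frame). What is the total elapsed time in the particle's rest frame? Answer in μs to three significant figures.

τ = 843 μs

Leg 1: γ = 1/√(1 − 0.9969²) = 1/√0.006190 = 12.71; τ_1 = 299/12.71 = 23.53 μs.
Leg 2: 215 μs is already measured in the particle's rest frame.
Leg 3: β = 0.842; γ = 1/√(1 − 0.842²) = 1/√0.2910 = 1.854; τ_3 = 337/1.854 = 181.8 μs.
Leg 4: 423 μs is already measured in the particle's rest frame.
Total: 23.53 + 215.0 + 181.8 + 423.0 μs.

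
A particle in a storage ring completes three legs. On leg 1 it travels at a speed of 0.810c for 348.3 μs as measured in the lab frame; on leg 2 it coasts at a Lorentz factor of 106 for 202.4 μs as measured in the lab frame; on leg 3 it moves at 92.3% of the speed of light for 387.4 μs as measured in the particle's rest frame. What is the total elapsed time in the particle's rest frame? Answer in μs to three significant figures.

Leg 1: γ = 1/√(1 − 0.810²) = 1/√0.3439 = 1.705; τ_1 = 348.3/1.705 = 204.3 μs.
Leg 2: γ = 106; τ_2 = 202.4/106.0 = 1.909 μs.
Leg 3: 387.4 μs is already measured in the particle's rest frame.
Total: 204.3 + 1.909 + 387.4 μs.

τ = 594 μs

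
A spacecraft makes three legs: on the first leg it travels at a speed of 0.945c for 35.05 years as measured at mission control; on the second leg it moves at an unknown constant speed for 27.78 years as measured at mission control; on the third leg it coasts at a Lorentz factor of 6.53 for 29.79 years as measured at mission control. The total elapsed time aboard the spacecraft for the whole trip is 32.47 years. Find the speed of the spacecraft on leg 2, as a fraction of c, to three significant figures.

Leg 1: γ = 1/√(1 − 0.945²) = 1/√0.1070 = 3.057; τ_1 = 35.05/3.057 = 11.46 years.
Leg 2: speed unknown; τ_2 = 27.78/γ_2.
Leg 3: γ = 6.53; τ_3 = 29.79/6.530 = 4.562 years.
Total proper time: 11.46 + τ_2 + 4.562 = 32.47, so τ_2 = 32.47 − 16.03 = 16.44 years.
γ_2 = 27.78/16.44 = 1.689; β = √(1 − 1/γ²) = √0.6496.

β = 0.806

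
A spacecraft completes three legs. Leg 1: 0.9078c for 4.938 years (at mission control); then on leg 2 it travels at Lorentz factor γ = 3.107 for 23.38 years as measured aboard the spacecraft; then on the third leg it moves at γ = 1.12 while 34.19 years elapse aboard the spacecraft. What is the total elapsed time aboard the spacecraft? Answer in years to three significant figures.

τ = 59.6 years

Leg 1: γ = 1/√(1 − 0.9078²) = 1/√0.1759 = 2.384; τ_1 = 4.938/2.384 = 2.071 years.
Leg 2: 23.38 years is already measured aboard the spacecraft.
Leg 3: 34.19 years is already measured aboard the spacecraft.
Total: 2.071 + 23.38 + 34.19 years.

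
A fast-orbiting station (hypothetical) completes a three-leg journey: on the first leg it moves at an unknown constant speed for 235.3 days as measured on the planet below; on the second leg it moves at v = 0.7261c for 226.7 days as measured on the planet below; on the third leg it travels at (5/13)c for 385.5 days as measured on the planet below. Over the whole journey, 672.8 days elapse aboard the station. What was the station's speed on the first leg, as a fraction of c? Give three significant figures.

β = 0.729

Leg 1: speed unknown; τ_1 = 235.3/γ_1.
Leg 2: γ = 1/√(1 − 0.7261²) = 1/√0.4728 = 1.454; τ_2 = 226.7/1.454 = 155.9 days.
Leg 3: γ = 1/√(1 − (5/13)²) = 13/12 ≈ 1.083; τ_3 = 385.5/1.083 = 355.8 days.
Total proper time: τ_1 + 155.9 + 355.8 = 672.8, so τ_1 = 672.8 − 511.7 = 161.1 days.
γ_1 = 235.3/161.1 = 1.461; β = √(1 − 1/γ²) = √0.5314.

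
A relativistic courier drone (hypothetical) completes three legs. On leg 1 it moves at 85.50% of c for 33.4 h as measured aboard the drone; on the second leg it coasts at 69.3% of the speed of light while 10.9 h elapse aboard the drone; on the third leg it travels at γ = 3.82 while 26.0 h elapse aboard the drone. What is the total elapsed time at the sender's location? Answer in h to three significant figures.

Leg 1: β = 0.8550; γ = 1/√(1 − 0.8550²) = 1/√0.2690 = 1.928; Δt_1 = 1.928 × 33.4 = 64.40 h.
Leg 2: β = 0.693; γ = 1/√(1 − 0.693²) = 1/√0.5198 = 1.387; Δt_2 = 1.387 × 10.9 = 15.12 h.
Leg 3: γ = 3.82; Δt_3 = 3.820 × 26.0 = 99.32 h.
Total: 64.40 + 15.12 + 99.32 h.

Δt = 179 h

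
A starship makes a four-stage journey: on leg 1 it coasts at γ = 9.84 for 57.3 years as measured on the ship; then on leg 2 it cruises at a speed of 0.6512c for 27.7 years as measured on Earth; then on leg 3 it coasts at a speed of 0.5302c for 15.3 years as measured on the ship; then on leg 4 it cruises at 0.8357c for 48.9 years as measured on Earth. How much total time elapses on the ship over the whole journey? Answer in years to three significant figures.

τ = 120 years

Leg 1: 57.3 years is already measured on the ship.
Leg 2: γ = 1/√(1 − 0.6512²) = 1/√0.5759 = 1.318; τ_2 = 27.7/1.318 = 21.02 years.
Leg 3: 15.3 years is already measured on the ship.
Leg 4: γ = 1/√(1 − 0.8357²) = 1/√0.3016 = 1.821; τ_4 = 48.9/1.821 = 26.86 years.
Total: 57.30 + 21.02 + 15.30 + 26.86 years.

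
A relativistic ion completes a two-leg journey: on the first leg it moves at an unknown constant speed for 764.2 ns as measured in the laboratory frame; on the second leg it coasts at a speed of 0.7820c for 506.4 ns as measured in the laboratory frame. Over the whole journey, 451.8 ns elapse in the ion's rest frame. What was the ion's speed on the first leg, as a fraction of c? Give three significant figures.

Leg 1: speed unknown; τ_1 = 764.2/γ_1.
Leg 2: γ = 1/√(1 − 0.7820²) = 1/√0.3885 = 1.604; τ_2 = 506.4/1.604 = 315.6 ns.
Total proper time: τ_1 + 315.6 = 451.8, so τ_1 = 451.8 − 315.6 = 136.2 ns.
γ_1 = 764.2/136.2 = 5.612; β = √(1 − 1/γ²) = √0.9682.

β = 0.984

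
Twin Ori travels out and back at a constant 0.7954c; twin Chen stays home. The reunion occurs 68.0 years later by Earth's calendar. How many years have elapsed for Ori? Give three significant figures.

γ = 1/√(1 − 0.7954²) = 1/√0.3673 = 1.650
Ori's clock measures proper time along the trip: τ = Δt/γ = 68.0/1.650 years.

τ = 41.2 years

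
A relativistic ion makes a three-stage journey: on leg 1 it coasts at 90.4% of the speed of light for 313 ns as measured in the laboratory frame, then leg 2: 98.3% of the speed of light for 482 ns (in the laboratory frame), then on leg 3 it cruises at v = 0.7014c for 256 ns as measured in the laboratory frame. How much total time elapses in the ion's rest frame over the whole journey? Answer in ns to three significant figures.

Leg 1: β = 0.904; γ = 1/√(1 − 0.904²) = 1/√0.1828 = 2.339; τ_1 = 313/2.339 = 133.8 ns.
Leg 2: β = 0.983; γ = 1/√(1 − 0.983²) = 1/√0.03371 = 5.446; τ_2 = 482/5.446 = 88.50 ns.
Leg 3: γ = 1/√(1 − 0.7014²) = 1/√0.5080 = 1.403; τ_3 = 256/1.403 = 182.5 ns.
Total: 133.8 + 88.50 + 182.5 ns.

τ = 405 ns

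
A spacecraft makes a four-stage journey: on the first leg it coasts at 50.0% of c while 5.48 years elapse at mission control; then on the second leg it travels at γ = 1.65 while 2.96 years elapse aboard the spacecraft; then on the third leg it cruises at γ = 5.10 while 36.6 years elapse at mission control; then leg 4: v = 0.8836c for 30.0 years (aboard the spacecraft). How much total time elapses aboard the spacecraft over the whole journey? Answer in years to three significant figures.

Leg 1: β = 0.500; γ = 1/√(1 − 0.500²) = 1/√0.7500 = 1.155; τ_1 = 5.48/1.155 = 4.746 years.
Leg 2: 2.96 years is already measured aboard the spacecraft.
Leg 3: γ = 5.10; τ_3 = 36.6/5.100 = 7.176 years.
Leg 4: 30.0 years is already measured aboard the spacecraft.
Total: 4.746 + 2.960 + 7.176 + 30.00 years.

τ = 44.9 years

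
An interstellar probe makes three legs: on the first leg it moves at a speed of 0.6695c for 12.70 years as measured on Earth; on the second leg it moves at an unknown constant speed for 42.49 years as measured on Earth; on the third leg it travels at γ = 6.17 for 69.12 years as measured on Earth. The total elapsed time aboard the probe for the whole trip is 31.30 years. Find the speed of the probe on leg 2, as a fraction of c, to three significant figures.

Leg 1: γ = 1/√(1 − 0.6695²) = 1/√0.5518 = 1.346; τ_1 = 12.70/1.346 = 9.434 years.
Leg 2: speed unknown; τ_2 = 42.49/γ_2.
Leg 3: γ = 6.17; τ_3 = 69.12/6.170 = 11.20 years.
Total proper time: 9.434 + τ_2 + 11.20 = 31.30, so τ_2 = 31.30 − 20.64 = 10.66 years.
γ_2 = 42.49/10.66 = 3.985; β = √(1 − 1/γ²) = √0.9370.

β = 0.968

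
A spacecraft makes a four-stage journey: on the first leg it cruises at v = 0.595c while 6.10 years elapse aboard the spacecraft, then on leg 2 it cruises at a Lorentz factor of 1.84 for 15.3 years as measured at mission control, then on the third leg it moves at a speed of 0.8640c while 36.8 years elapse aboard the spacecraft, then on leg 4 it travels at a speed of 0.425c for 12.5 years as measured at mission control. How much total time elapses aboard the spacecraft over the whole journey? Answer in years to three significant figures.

τ = 62.5 years

Leg 1: 6.10 years is already measured aboard the spacecraft.
Leg 2: γ = 1.84; τ_2 = 15.3/1.840 = 8.315 years.
Leg 3: 36.8 years is already measured aboard the spacecraft.
Leg 4: γ = 1/√(1 − 0.425²) = 1/√0.8194 = 1.105; τ_4 = 12.5/1.105 = 11.31 years.
Total: 6.100 + 8.315 + 36.80 + 11.31 years.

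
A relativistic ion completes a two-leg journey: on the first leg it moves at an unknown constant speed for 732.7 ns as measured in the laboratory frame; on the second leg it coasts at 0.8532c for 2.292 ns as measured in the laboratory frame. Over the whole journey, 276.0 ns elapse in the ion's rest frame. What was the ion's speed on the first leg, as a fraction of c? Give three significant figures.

Leg 1: speed unknown; τ_1 = 732.7/γ_1.
Leg 2: γ = 1/√(1 − 0.8532²) = 1/√0.2720 = 1.917; τ_2 = 2.292/1.917 = 1.195 ns.
Total proper time: τ_1 + 1.195 = 276.0, so τ_1 = 276.0 − 1.195 = 274.8 ns.
γ_1 = 732.7/274.8 = 2.666; β = √(1 − 1/γ²) = √0.8593.

β = 0.927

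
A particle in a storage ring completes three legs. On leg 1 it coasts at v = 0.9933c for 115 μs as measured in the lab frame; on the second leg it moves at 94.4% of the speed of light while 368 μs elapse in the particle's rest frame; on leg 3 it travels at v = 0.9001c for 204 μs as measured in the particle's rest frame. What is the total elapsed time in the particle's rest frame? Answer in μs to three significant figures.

Leg 1: γ = 1/√(1 − 0.9933²) = 1/√0.01336 = 8.653; τ_1 = 115/8.653 = 13.29 μs.
Leg 2: 368 μs is already measured in the particle's rest frame.
Leg 3: 204 μs is already measured in the particle's rest frame.
Total: 13.29 + 368.0 + 204.0 μs.

τ = 585 μs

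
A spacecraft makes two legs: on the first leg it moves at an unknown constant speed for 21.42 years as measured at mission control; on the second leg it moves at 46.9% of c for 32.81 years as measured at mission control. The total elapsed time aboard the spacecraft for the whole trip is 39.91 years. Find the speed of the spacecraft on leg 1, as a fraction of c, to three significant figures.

Leg 1: speed unknown; τ_1 = 21.42/γ_1.
Leg 2: β = 0.469; γ = 1/√(1 − 0.469²) = 1/√0.7800 = 1.132; τ_2 = 32.81/1.132 = 28.98 years.
Total proper time: τ_1 + 28.98 = 39.91, so τ_1 = 39.91 − 28.98 = 10.93 years.
γ_1 = 21.42/10.93 = 1.959; β = √(1 − 1/γ²) = √0.7395.

β = 0.860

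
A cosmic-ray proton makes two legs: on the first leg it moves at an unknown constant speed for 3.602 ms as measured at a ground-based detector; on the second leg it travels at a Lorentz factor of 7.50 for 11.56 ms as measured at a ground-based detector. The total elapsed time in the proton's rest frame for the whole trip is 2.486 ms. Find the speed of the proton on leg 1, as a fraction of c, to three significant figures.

β = 0.965

Leg 1: speed unknown; τ_1 = 3.602/γ_1.
Leg 2: γ = 7.50; τ_2 = 11.56/7.500 = 1.541 ms.
Total proper time: τ_1 + 1.541 = 2.486, so τ_1 = 2.486 − 1.541 = 0.9447 ms.
γ_1 = 3.602/0.9447 = 3.813; β = √(1 − 1/γ²) = √0.9312.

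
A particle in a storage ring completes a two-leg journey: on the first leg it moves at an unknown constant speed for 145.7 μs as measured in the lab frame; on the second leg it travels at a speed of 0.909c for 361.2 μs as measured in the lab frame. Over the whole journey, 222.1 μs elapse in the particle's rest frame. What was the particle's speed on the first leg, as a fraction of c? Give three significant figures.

β = 0.871

Leg 1: speed unknown; τ_1 = 145.7/γ_1.
Leg 2: γ = 1/√(1 − 0.909²) = 1/√0.1737 = 2.399; τ_2 = 361.2/2.399 = 150.5 μs.
Total proper time: τ_1 + 150.5 = 222.1, so τ_1 = 222.1 − 150.5 = 71.55 μs.
γ_1 = 145.7/71.55 = 2.036; β = √(1 − 1/γ²) = √0.7588.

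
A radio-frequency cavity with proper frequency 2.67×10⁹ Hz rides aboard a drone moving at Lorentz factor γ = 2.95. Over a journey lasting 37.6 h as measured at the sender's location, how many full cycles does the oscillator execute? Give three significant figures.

N = 1.23×10¹⁴

γ = 2.95
The oscillator's own cycle count is N = f × τ where τ is the proper time aboard the drone. τ = Δt/γ = 37.6/2.950 = 12.75 h = 4.588×10⁴ s.
N = 2.67×10⁹ × 4.588×10⁴ = 1.225×10¹⁴.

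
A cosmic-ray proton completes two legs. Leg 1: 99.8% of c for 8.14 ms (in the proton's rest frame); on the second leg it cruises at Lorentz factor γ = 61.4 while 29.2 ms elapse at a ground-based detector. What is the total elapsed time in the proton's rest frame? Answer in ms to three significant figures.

τ = 8.62 ms

Leg 1: 8.14 ms is already measured in the proton's rest frame.
Leg 2: γ = 61.4; τ_2 = 29.2/61.40 = 0.4756 ms.
Total: 8.140 + 0.4756 ms.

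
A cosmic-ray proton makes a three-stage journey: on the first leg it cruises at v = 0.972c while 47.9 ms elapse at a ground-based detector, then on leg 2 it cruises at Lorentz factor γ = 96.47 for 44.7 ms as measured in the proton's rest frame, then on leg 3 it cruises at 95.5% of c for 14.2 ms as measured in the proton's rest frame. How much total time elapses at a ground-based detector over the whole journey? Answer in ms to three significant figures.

Leg 1: 47.9 ms is already measured at a ground-based detector.
Leg 2: γ = 96.47; Δt_2 = 96.47 × 44.7 = 4312 ms.
Leg 3: β = 0.955; γ = 1/√(1 − 0.955²) = 1/√0.08798 = 3.371; Δt_3 = 3.371 × 14.2 = 47.87 ms.
Total: 47.90 + 4312 + 47.87 ms.

Δt = 4410 ms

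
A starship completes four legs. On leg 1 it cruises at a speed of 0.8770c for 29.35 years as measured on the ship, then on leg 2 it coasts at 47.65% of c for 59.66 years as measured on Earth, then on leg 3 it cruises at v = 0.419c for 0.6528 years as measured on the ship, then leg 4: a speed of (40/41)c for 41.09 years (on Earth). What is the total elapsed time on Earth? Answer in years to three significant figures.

Leg 1: γ = 1/√(1 − 0.8770²) = 1/√0.2309 = 2.081; Δt_1 = 2.081 × 29.35 = 61.08 years.
Leg 2: 59.66 years is already measured on Earth.
Leg 3: γ = 1/√(1 − 0.419²) = 1/√0.8244 = 1.101; Δt_3 = 1.101 × 0.6528 = 0.7190 years.
Leg 4: 41.09 years is already measured on Earth.
Total: 61.08 + 59.66 + 0.7190 + 41.09 years.

Δt = 163 years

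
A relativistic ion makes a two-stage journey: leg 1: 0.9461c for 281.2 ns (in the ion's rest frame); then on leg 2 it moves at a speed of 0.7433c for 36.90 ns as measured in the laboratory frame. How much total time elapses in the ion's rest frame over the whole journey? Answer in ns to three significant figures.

Leg 1: 281.2 ns is already measured in the ion's rest frame.
Leg 2: γ = 1/√(1 − 0.7433²) = 1/√0.4475 = 1.495; τ_2 = 36.90/1.495 = 24.68 ns.
Total: 281.2 + 24.68 ns.

τ = 306 ns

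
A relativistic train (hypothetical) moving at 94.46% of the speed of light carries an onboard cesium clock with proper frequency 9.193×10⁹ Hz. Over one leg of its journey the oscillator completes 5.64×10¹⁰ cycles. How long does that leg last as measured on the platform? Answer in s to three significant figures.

β = 0.9446; γ = 1/√(1 − 0.9446²) = 1/√0.1077 = 3.047
Proper time for N cycles: τ = N/f = 5.64×10¹⁰/(9.193×10⁹) = 6.135×10⁰ s = 6.135 s.
Lab-frame duration Δt = γτ = 3.047 × 6.135 = 18.69 s.

Δt = 18.7 s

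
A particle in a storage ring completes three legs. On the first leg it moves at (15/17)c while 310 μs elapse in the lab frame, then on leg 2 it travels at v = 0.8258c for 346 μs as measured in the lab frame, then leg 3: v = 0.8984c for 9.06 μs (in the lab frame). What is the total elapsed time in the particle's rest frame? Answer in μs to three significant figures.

Leg 1: γ = 1/√(1 − (15/17)²) = 17/8 = 2.125; τ_1 = 310/2.125 = 145.9 μs.
Leg 2: γ = 1/√(1 − 0.8258²) = 1/√0.3181 = 1.773; τ_2 = 346/1.773 = 195.1 μs.
Leg 3: γ = 1/√(1 − 0.8984²) = 1/√0.1929 = 2.277; τ_3 = 9.06/2.277 = 3.979 μs.
Total: 145.9 + 195.1 + 3.979 μs.

τ = 345 μs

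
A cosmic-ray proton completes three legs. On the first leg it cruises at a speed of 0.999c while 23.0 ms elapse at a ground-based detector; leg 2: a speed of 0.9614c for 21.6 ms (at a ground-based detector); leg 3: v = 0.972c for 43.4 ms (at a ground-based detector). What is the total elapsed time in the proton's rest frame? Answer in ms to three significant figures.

τ = 17.2 ms

Leg 1: γ = 1/√(1 − 0.999²) = 1/√0.001999 = 22.37; τ_1 = 23.0/22.37 = 1.028 ms.
Leg 2: γ = 1/√(1 − 0.9614²) = 1/√0.07571 = 3.634; τ_2 = 21.6/3.634 = 5.943 ms.
Leg 3: γ = 1/√(1 − 0.972²) = 1/√0.05522 = 4.256; τ_3 = 43.4/4.256 = 10.20 ms.
Total: 1.028 + 5.943 + 10.20 ms.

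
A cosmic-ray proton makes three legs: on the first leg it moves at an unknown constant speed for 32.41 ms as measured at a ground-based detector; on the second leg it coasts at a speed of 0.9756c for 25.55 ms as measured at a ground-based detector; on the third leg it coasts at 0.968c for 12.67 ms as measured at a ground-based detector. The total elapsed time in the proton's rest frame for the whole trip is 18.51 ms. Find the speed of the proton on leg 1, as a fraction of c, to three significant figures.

Leg 1: speed unknown; τ_1 = 32.41/γ_1.
Leg 2: γ = 1/√(1 − 0.9756²) = 1/√0.04820 = 4.555; τ_2 = 25.55/4.555 = 5.610 ms.
Leg 3: γ = 1/√(1 − 0.968²) = 1/√0.06298 = 3.985; τ_3 = 12.67/3.985 = 3.180 ms.
Total proper time: τ_1 + 5.610 + 3.180 = 18.51, so τ_1 = 18.51 − 8.789 = 9.721 ms.
γ_1 = 32.41/9.721 = 3.334; β = √(1 − 1/γ²) = √0.9100.

β = 0.954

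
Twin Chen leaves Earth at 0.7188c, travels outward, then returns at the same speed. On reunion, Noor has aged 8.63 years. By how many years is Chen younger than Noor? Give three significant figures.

γ = 1/√(1 − 0.7188²) = 1/√0.4833 = 1.438
Chen's elapsed proper time: τ = 8.63/1.438 = 6.000 years.
Age gap = Δt − τ = 8.63 − 6.000 years.

Δt − τ = 2.63 years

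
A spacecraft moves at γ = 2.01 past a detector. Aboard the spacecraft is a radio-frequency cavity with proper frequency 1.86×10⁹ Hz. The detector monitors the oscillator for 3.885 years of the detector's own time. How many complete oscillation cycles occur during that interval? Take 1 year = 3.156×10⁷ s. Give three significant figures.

γ = 2.01
During 3.885 years of lab time, the oscillator's proper time advances by τ = Δt/γ = 3.885/2.010 = 1.933 years = 6.100×10⁷ s.
N = f × τ = 1.86×10⁹ × 6.100×10⁷ = 1.135×10¹⁷.

N = 1.13×10¹⁷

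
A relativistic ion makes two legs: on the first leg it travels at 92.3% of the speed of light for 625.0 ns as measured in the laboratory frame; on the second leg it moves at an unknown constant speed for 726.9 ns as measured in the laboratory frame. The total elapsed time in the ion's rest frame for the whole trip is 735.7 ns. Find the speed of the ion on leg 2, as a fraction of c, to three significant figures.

Leg 1: β = 0.923; γ = 1/√(1 − 0.923²) = 1/√0.1481 = 2.599; τ_1 = 625.0/2.599 = 240.5 ns.
Leg 2: speed unknown; τ_2 = 726.9/γ_2.
Total proper time: 240.5 + τ_2 = 735.7, so τ_2 = 735.7 − 240.5 = 495.2 ns.
γ_2 = 726.9/495.2 = 1.468; β = √(1 − 1/γ²) = √0.5359.

β = 0.732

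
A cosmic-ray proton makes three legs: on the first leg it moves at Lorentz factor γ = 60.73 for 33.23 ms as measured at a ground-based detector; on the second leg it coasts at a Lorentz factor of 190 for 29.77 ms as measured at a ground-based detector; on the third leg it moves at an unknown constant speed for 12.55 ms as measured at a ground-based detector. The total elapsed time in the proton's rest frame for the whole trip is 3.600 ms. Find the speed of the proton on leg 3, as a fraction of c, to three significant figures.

β = 0.973

Leg 1: γ = 60.73; τ_1 = 33.23/60.73 = 0.5472 ms.
Leg 2: γ = 190; τ_2 = 29.77/190.0 = 0.1567 ms.
Leg 3: speed unknown; τ_3 = 12.55/γ_3.
Total proper time: 0.5472 + 0.1567 + τ_3 = 3.600, so τ_3 = 3.600 − 0.7039 = 2.896 ms.
γ_3 = 12.55/2.896 = 4.333; β = √(1 − 1/γ²) = √0.9467.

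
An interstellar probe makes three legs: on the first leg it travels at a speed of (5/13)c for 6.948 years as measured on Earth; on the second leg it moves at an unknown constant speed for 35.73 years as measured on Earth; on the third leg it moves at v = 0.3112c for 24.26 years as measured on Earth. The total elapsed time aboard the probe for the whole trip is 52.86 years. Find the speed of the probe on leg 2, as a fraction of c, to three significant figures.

β = 0.756

Leg 1: γ = 1/√(1 − (5/13)²) = 13/12 ≈ 1.083; τ_1 = 6.948/1.083 = 6.414 years.
Leg 2: speed unknown; τ_2 = 35.73/γ_2.
Leg 3: γ = 1/√(1 − 0.3112²) = 1/√0.9032 = 1.052; τ_3 = 24.26/1.052 = 23.06 years.
Total proper time: 6.414 + τ_2 + 23.06 = 52.86, so τ_2 = 52.86 − 29.47 = 23.39 years.
γ_2 = 35.73/23.39 = 1.528; β = √(1 − 1/γ²) = √0.5714.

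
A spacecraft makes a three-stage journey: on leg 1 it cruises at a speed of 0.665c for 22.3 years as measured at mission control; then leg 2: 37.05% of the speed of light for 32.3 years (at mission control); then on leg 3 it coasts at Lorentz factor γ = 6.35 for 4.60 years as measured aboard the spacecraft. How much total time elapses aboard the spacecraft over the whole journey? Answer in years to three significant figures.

Leg 1: γ = 1/√(1 − 0.665²) = 1/√0.5578 = 1.339; τ_1 = 22.3/1.339 = 16.65 years.
Leg 2: β = 0.3705; γ = 1/√(1 − 0.3705²) = 1/√0.8627 = 1.077; τ_2 = 32.3/1.077 = 30.00 years.
Leg 3: 4.60 years is already measured aboard the spacecraft.
Total: 16.65 + 30.00 + 4.600 years.

τ = 51.3 years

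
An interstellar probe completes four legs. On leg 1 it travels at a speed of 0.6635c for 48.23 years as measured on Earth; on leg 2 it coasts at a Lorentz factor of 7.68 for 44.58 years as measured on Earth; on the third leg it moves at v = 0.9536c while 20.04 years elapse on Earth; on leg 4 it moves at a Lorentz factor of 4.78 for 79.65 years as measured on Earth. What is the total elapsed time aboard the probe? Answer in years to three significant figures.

τ = 64.6 years

Leg 1: γ = 1/√(1 − 0.6635²) = 1/√0.5598 = 1.337; τ_1 = 48.23/1.337 = 36.08 years.
Leg 2: γ = 7.68; τ_2 = 44.58/7.680 = 5.805 years.
Leg 3: γ = 1/√(1 − 0.9536²) = 1/√0.09065 = 3.321; τ_3 = 20.04/3.321 = 6.034 years.
Leg 4: γ = 4.78; τ_4 = 79.65/4.780 = 16.66 years.
Total: 36.08 + 5.805 + 6.034 + 16.66 years.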